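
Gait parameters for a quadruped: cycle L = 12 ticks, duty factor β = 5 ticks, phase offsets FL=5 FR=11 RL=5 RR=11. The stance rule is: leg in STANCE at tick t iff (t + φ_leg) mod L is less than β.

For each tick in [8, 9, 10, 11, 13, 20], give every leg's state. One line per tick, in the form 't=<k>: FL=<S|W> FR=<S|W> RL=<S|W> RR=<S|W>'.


t=8: phase=(1,7,1,7) vs β=5 → FL=S FR=W RL=S RR=W
t=9: phase=(2,8,2,8) vs β=5 → FL=S FR=W RL=S RR=W
t=10: phase=(3,9,3,9) vs β=5 → FL=S FR=W RL=S RR=W
t=11: phase=(4,10,4,10) vs β=5 → FL=S FR=W RL=S RR=W
t=13: phase=(6,0,6,0) vs β=5 → FL=W FR=S RL=W RR=S
t=20: phase=(1,7,1,7) vs β=5 → FL=S FR=W RL=S RR=W

t=8: FL=S FR=W RL=S RR=W
t=9: FL=S FR=W RL=S RR=W
t=10: FL=S FR=W RL=S RR=W
t=11: FL=S FR=W RL=S RR=W
t=13: FL=W FR=S RL=W RR=S
t=20: FL=S FR=W RL=S RR=W


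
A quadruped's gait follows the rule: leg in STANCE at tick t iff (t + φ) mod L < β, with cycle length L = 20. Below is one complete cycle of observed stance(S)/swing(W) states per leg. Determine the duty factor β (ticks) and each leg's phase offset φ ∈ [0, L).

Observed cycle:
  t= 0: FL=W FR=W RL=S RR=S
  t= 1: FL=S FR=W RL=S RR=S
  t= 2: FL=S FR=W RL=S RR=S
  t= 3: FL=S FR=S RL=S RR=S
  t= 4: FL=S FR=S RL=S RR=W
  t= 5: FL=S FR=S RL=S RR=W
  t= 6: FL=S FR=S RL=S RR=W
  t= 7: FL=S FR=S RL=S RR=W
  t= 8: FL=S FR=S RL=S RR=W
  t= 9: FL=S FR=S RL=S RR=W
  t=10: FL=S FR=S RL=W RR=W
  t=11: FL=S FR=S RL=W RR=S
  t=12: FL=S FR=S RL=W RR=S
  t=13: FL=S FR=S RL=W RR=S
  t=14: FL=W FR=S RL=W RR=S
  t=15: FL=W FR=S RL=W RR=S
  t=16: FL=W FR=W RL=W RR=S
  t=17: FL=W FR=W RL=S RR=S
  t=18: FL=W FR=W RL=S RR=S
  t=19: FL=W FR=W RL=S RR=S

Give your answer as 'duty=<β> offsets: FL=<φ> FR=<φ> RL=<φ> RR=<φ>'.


duty β = stance ticks per leg = 13
FL: stance ticks = 13; W→S at t=1 → φ=19
FR: stance ticks = 13; W→S at t=3 → φ=17
RL: stance ticks = 13; W→S at t=17 → φ=3
RR: stance ticks = 13; W→S at t=11 → φ=9

duty=13 offsets: FL=19 FR=17 RL=3 RR=9


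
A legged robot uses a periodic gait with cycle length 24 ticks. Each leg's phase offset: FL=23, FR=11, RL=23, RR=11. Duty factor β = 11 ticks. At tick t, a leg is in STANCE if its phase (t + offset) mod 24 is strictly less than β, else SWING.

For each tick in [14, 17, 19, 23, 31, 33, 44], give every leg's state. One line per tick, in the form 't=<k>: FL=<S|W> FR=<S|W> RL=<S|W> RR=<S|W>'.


t=14: phase=(13,1,13,1) vs β=11 → FL=W FR=S RL=W RR=S
t=17: phase=(16,4,16,4) vs β=11 → FL=W FR=S RL=W RR=S
t=19: phase=(18,6,18,6) vs β=11 → FL=W FR=S RL=W RR=S
t=23: phase=(22,10,22,10) vs β=11 → FL=W FR=S RL=W RR=S
t=31: phase=(6,18,6,18) vs β=11 → FL=S FR=W RL=S RR=W
t=33: phase=(8,20,8,20) vs β=11 → FL=S FR=W RL=S RR=W
t=44: phase=(19,7,19,7) vs β=11 → FL=W FR=S RL=W RR=S

t=14: FL=W FR=S RL=W RR=S
t=17: FL=W FR=S RL=W RR=S
t=19: FL=W FR=S RL=W RR=S
t=23: FL=W FR=S RL=W RR=S
t=31: FL=S FR=W RL=S RR=W
t=33: FL=S FR=W RL=S RR=W
t=44: FL=W FR=S RL=W RR=S


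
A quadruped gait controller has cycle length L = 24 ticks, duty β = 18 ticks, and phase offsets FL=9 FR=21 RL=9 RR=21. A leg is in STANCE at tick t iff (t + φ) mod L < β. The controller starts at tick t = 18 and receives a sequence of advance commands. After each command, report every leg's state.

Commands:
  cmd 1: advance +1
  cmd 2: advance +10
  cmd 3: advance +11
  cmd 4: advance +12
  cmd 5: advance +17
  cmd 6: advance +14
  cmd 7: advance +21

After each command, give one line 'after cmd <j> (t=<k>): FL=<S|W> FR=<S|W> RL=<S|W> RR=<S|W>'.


start t=18: FL=S FR=S RL=S RR=S
cmd 1: advance +1 → t=19, phase=(4,16,4,16) → FL=S FR=S RL=S RR=S
cmd 2: advance +10 → t=29, phase=(14,2,14,2) → FL=S FR=S RL=S RR=S
cmd 3: advance +11 → t=40, phase=(1,13,1,13) → FL=S FR=S RL=S RR=S
cmd 4: advance +12 → t=52, phase=(13,1,13,1) → FL=S FR=S RL=S RR=S
cmd 5: advance +17 → t=69, phase=(6,18,6,18) → FL=S FR=W RL=S RR=W
cmd 6: advance +14 → t=83, phase=(20,8,20,8) → FL=W FR=S RL=W RR=S
cmd 7: advance +21 → t=104, phase=(17,5,17,5) → FL=S FR=S RL=S RR=S

after cmd 1 (t=19): FL=S FR=S RL=S RR=S
after cmd 2 (t=29): FL=S FR=S RL=S RR=S
after cmd 3 (t=40): FL=S FR=S RL=S RR=S
after cmd 4 (t=52): FL=S FR=S RL=S RR=S
after cmd 5 (t=69): FL=S FR=W RL=S RR=W
after cmd 6 (t=83): FL=W FR=S RL=W RR=S
after cmd 7 (t=104): FL=S FR=S RL=S RR=S


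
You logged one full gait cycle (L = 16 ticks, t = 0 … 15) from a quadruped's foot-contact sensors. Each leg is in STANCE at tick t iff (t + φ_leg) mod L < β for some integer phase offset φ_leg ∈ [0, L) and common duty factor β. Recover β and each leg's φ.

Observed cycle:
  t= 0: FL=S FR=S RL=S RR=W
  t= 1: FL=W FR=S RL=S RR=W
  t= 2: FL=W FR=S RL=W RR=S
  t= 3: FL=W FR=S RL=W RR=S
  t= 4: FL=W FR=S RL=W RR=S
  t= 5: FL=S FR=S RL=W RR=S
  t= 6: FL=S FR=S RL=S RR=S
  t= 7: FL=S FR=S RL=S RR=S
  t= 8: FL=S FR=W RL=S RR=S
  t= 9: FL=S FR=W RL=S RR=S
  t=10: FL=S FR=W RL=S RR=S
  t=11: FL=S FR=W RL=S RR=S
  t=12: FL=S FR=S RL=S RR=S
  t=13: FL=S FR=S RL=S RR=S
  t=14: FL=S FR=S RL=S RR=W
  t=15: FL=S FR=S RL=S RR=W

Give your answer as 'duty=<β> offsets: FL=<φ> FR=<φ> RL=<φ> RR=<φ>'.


duty β = stance ticks per leg = 12
FL: stance ticks = 12; W→S at t=5 → φ=11
FR: stance ticks = 12; W→S at t=12 → φ=4
RL: stance ticks = 12; W→S at t=6 → φ=10
RR: stance ticks = 12; W→S at t=2 → φ=14

duty=12 offsets: FL=11 FR=4 RL=10 RR=14


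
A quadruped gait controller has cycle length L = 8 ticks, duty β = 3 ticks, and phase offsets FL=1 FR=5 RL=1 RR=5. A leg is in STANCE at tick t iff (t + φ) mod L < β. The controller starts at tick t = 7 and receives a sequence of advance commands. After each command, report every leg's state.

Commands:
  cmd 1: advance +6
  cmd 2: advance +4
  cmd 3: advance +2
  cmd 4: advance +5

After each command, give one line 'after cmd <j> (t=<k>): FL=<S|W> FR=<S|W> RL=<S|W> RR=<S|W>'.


after cmd 1 (t=13): FL=W FR=S RL=W RR=S
after cmd 2 (t=17): FL=S FR=W RL=S RR=W
after cmd 3 (t=19): FL=W FR=S RL=W RR=S
after cmd 4 (t=24): FL=S FR=W RL=S RR=W

start t=7: FL=S FR=W RL=S RR=W
cmd 1: advance +6 → t=13, phase=(6,2,6,2) → FL=W FR=S RL=W RR=S
cmd 2: advance +4 → t=17, phase=(2,6,2,6) → FL=S FR=W RL=S RR=W
cmd 3: advance +2 → t=19, phase=(4,0,4,0) → FL=W FR=S RL=W RR=S
cmd 4: advance +5 → t=24, phase=(1,5,1,5) → FL=S FR=W RL=S RR=W


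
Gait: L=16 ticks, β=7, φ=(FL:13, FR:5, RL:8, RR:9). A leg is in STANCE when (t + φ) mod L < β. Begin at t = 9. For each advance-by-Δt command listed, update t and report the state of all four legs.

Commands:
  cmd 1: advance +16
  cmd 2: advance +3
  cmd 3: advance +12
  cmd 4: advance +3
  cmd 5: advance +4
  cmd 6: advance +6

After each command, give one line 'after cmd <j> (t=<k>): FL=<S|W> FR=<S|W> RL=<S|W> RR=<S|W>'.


after cmd 1 (t=25): FL=S FR=W RL=S RR=S
after cmd 2 (t=28): FL=W FR=S RL=S RR=S
after cmd 3 (t=40): FL=S FR=W RL=S RR=S
after cmd 4 (t=43): FL=W FR=S RL=S RR=S
after cmd 5 (t=47): FL=W FR=S RL=W RR=W
after cmd 6 (t=53): FL=S FR=W RL=W RR=W

start t=9: FL=S FR=W RL=S RR=S
cmd 1: advance +16 → t=25, phase=(6,14,1,2) → FL=S FR=W RL=S RR=S
cmd 2: advance +3 → t=28, phase=(9,1,4,5) → FL=W FR=S RL=S RR=S
cmd 3: advance +12 → t=40, phase=(5,13,0,1) → FL=S FR=W RL=S RR=S
cmd 4: advance +3 → t=43, phase=(8,0,3,4) → FL=W FR=S RL=S RR=S
cmd 5: advance +4 → t=47, phase=(12,4,7,8) → FL=W FR=S RL=W RR=W
cmd 6: advance +6 → t=53, phase=(2,10,13,14) → FL=S FR=W RL=W RR=W


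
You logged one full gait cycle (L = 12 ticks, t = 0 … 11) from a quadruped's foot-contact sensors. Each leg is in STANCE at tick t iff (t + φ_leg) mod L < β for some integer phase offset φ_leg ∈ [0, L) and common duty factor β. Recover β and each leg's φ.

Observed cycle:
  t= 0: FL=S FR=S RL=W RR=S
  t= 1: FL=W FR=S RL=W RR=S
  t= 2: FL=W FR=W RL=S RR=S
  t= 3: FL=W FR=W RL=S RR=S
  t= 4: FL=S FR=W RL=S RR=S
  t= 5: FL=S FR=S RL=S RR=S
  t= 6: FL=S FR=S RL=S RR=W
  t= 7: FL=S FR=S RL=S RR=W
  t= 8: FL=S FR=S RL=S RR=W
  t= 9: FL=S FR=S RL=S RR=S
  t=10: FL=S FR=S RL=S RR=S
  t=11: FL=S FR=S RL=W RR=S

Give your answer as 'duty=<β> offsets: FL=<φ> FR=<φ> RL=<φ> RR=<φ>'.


duty=9 offsets: FL=8 FR=7 RL=10 RR=3

duty β = stance ticks per leg = 9
FL: stance ticks = 9; W→S at t=4 → φ=8
FR: stance ticks = 9; W→S at t=5 → φ=7
RL: stance ticks = 9; W→S at t=2 → φ=10
RR: stance ticks = 9; W→S at t=9 → φ=3


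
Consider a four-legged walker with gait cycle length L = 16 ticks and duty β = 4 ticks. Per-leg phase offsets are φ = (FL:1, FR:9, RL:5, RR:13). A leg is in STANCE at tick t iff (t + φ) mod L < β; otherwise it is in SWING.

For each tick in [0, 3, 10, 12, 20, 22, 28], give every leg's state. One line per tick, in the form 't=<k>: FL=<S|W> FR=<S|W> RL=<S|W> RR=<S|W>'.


t=0: FL=S FR=W RL=W RR=W
t=3: FL=W FR=W RL=W RR=S
t=10: FL=W FR=S RL=W RR=W
t=12: FL=W FR=W RL=S RR=W
t=20: FL=W FR=W RL=W RR=S
t=22: FL=W FR=W RL=W RR=S
t=28: FL=W FR=W RL=S RR=W

t=0: phase=(1,9,5,13) vs β=4 → FL=S FR=W RL=W RR=W
t=3: phase=(4,12,8,0) vs β=4 → FL=W FR=W RL=W RR=S
t=10: phase=(11,3,15,7) vs β=4 → FL=W FR=S RL=W RR=W
t=12: phase=(13,5,1,9) vs β=4 → FL=W FR=W RL=S RR=W
t=20: phase=(5,13,9,1) vs β=4 → FL=W FR=W RL=W RR=S
t=22: phase=(7,15,11,3) vs β=4 → FL=W FR=W RL=W RR=S
t=28: phase=(13,5,1,9) vs β=4 → FL=W FR=W RL=S RR=W


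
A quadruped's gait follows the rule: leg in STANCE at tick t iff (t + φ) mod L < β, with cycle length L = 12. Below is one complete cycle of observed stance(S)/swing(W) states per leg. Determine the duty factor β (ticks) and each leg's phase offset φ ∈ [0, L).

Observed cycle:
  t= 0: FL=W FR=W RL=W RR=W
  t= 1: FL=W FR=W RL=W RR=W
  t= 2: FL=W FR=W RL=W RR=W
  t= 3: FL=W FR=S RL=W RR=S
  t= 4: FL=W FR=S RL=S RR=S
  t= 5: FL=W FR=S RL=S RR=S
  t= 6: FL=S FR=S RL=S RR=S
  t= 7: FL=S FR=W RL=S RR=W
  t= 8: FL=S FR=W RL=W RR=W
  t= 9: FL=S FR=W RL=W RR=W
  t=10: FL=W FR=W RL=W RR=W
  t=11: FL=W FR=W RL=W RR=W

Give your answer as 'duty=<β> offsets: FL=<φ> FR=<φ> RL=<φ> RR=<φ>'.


duty β = stance ticks per leg = 4
FL: stance ticks = 4; W→S at t=6 → φ=6
FR: stance ticks = 4; W→S at t=3 → φ=9
RL: stance ticks = 4; W→S at t=4 → φ=8
RR: stance ticks = 4; W→S at t=3 → φ=9

duty=4 offsets: FL=6 FR=9 RL=8 RR=9


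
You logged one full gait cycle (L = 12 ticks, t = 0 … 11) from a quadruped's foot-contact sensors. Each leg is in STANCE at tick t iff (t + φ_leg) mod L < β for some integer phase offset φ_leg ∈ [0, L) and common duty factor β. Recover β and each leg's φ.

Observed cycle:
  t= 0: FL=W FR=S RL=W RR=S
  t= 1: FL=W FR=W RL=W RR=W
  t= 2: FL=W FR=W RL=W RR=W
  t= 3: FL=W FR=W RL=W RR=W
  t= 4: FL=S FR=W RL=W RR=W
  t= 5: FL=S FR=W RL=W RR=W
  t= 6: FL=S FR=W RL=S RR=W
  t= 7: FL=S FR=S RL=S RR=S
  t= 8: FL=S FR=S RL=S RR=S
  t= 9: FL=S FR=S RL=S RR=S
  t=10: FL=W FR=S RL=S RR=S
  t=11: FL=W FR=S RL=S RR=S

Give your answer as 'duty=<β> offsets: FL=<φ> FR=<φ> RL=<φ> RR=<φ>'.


duty β = stance ticks per leg = 6
FL: stance ticks = 6; W→S at t=4 → φ=8
FR: stance ticks = 6; W→S at t=7 → φ=5
RL: stance ticks = 6; W→S at t=6 → φ=6
RR: stance ticks = 6; W→S at t=7 → φ=5

duty=6 offsets: FL=8 FR=5 RL=6 RR=5


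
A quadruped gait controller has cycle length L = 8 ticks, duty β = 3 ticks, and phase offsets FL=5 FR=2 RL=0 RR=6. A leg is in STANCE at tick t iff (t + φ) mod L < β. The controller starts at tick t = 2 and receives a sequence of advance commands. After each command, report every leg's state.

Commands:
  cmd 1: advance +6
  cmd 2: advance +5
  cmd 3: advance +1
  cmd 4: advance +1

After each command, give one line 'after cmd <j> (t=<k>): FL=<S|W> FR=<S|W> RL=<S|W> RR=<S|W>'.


after cmd 1 (t=8): FL=W FR=S RL=S RR=W
after cmd 2 (t=13): FL=S FR=W RL=W RR=W
after cmd 3 (t=14): FL=W FR=S RL=W RR=W
after cmd 4 (t=15): FL=W FR=S RL=W RR=W

start t=2: FL=W FR=W RL=S RR=S
cmd 1: advance +6 → t=8, phase=(5,2,0,6) → FL=W FR=S RL=S RR=W
cmd 2: advance +5 → t=13, phase=(2,7,5,3) → FL=S FR=W RL=W RR=W
cmd 3: advance +1 → t=14, phase=(3,0,6,4) → FL=W FR=S RL=W RR=W
cmd 4: advance +1 → t=15, phase=(4,1,7,5) → FL=W FR=S RL=W RR=W


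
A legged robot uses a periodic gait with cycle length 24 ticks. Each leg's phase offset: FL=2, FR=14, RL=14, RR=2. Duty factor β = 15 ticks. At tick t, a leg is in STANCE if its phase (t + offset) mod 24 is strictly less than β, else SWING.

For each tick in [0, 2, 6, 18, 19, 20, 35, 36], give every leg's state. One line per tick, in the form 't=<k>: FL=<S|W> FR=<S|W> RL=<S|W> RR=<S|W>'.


t=0: FL=S FR=S RL=S RR=S
t=2: FL=S FR=W RL=W RR=S
t=6: FL=S FR=W RL=W RR=S
t=18: FL=W FR=S RL=S RR=W
t=19: FL=W FR=S RL=S RR=W
t=20: FL=W FR=S RL=S RR=W
t=35: FL=S FR=S RL=S RR=S
t=36: FL=S FR=S RL=S RR=S

t=0: phase=(2,14,14,2) vs β=15 → FL=S FR=S RL=S RR=S
t=2: phase=(4,16,16,4) vs β=15 → FL=S FR=W RL=W RR=S
t=6: phase=(8,20,20,8) vs β=15 → FL=S FR=W RL=W RR=S
t=18: phase=(20,8,8,20) vs β=15 → FL=W FR=S RL=S RR=W
t=19: phase=(21,9,9,21) vs β=15 → FL=W FR=S RL=S RR=W
t=20: phase=(22,10,10,22) vs β=15 → FL=W FR=S RL=S RR=W
t=35: phase=(13,1,1,13) vs β=15 → FL=S FR=S RL=S RR=S
t=36: phase=(14,2,2,14) vs β=15 → FL=S FR=S RL=S RR=S


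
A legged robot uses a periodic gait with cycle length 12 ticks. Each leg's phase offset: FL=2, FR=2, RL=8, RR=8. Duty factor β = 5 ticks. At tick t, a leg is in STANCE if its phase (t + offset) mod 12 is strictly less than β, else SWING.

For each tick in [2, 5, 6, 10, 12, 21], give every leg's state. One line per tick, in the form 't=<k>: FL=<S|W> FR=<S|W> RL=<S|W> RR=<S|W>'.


t=2: phase=(4,4,10,10) vs β=5 → FL=S FR=S RL=W RR=W
t=5: phase=(7,7,1,1) vs β=5 → FL=W FR=W RL=S RR=S
t=6: phase=(8,8,2,2) vs β=5 → FL=W FR=W RL=S RR=S
t=10: phase=(0,0,6,6) vs β=5 → FL=S FR=S RL=W RR=W
t=12: phase=(2,2,8,8) vs β=5 → FL=S FR=S RL=W RR=W
t=21: phase=(11,11,5,5) vs β=5 → FL=W FR=W RL=W RR=W

t=2: FL=S FR=S RL=W RR=W
t=5: FL=W FR=W RL=S RR=S
t=6: FL=W FR=W RL=S RR=S
t=10: FL=S FR=S RL=W RR=W
t=12: FL=S FR=S RL=W RR=W
t=21: FL=W FR=W RL=W RR=W


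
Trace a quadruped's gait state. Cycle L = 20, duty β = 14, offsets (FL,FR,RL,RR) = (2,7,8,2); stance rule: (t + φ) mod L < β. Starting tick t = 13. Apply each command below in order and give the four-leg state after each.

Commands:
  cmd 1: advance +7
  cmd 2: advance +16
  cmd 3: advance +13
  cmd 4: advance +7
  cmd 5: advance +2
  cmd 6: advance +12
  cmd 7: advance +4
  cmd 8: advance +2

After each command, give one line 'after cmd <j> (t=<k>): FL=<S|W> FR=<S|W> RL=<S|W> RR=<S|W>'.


start t=13: FL=W FR=S RL=S RR=W
cmd 1: advance +7 → t=20, phase=(2,7,8,2) → FL=S FR=S RL=S RR=S
cmd 2: advance +16 → t=36, phase=(18,3,4,18) → FL=W FR=S RL=S RR=W
cmd 3: advance +13 → t=49, phase=(11,16,17,11) → FL=S FR=W RL=W RR=S
cmd 4: advance +7 → t=56, phase=(18,3,4,18) → FL=W FR=S RL=S RR=W
cmd 5: advance +2 → t=58, phase=(0,5,6,0) → FL=S FR=S RL=S RR=S
cmd 6: advance +12 → t=70, phase=(12,17,18,12) → FL=S FR=W RL=W RR=S
cmd 7: advance +4 → t=74, phase=(16,1,2,16) → FL=W FR=S RL=S RR=W
cmd 8: advance +2 → t=76, phase=(18,3,4,18) → FL=W FR=S RL=S RR=W

after cmd 1 (t=20): FL=S FR=S RL=S RR=S
after cmd 2 (t=36): FL=W FR=S RL=S RR=W
after cmd 3 (t=49): FL=S FR=W RL=W RR=S
after cmd 4 (t=56): FL=W FR=S RL=S RR=W
after cmd 5 (t=58): FL=S FR=S RL=S RR=S
after cmd 6 (t=70): FL=S FR=W RL=W RR=S
after cmd 7 (t=74): FL=W FR=S RL=S RR=W
after cmd 8 (t=76): FL=W FR=S RL=S RR=W


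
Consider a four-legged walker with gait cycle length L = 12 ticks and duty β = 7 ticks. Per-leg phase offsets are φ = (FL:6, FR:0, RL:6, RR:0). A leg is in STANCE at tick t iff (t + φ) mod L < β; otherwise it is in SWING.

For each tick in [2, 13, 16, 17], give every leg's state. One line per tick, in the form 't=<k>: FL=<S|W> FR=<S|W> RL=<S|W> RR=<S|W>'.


t=2: phase=(8,2,8,2) vs β=7 → FL=W FR=S RL=W RR=S
t=13: phase=(7,1,7,1) vs β=7 → FL=W FR=S RL=W RR=S
t=16: phase=(10,4,10,4) vs β=7 → FL=W FR=S RL=W RR=S
t=17: phase=(11,5,11,5) vs β=7 → FL=W FR=S RL=W RR=S

t=2: FL=W FR=S RL=W RR=S
t=13: FL=W FR=S RL=W RR=S
t=16: FL=W FR=S RL=W RR=S
t=17: FL=W FR=S RL=W RR=S


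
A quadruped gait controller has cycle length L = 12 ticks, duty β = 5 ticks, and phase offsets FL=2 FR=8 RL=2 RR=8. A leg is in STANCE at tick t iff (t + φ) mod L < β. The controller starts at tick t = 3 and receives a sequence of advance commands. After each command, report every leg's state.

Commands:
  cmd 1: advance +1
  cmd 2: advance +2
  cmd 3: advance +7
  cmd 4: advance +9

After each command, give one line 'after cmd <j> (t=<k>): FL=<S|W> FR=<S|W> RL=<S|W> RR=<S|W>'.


start t=3: FL=W FR=W RL=W RR=W
cmd 1: advance +1 → t=4, phase=(6,0,6,0) → FL=W FR=S RL=W RR=S
cmd 2: advance +2 → t=6, phase=(8,2,8,2) → FL=W FR=S RL=W RR=S
cmd 3: advance +7 → t=13, phase=(3,9,3,9) → FL=S FR=W RL=S RR=W
cmd 4: advance +9 → t=22, phase=(0,6,0,6) → FL=S FR=W RL=S RR=W

after cmd 1 (t=4): FL=W FR=S RL=W RR=S
after cmd 2 (t=6): FL=W FR=S RL=W RR=S
after cmd 3 (t=13): FL=S FR=W RL=S RR=W
after cmd 4 (t=22): FL=S FR=W RL=S RR=W


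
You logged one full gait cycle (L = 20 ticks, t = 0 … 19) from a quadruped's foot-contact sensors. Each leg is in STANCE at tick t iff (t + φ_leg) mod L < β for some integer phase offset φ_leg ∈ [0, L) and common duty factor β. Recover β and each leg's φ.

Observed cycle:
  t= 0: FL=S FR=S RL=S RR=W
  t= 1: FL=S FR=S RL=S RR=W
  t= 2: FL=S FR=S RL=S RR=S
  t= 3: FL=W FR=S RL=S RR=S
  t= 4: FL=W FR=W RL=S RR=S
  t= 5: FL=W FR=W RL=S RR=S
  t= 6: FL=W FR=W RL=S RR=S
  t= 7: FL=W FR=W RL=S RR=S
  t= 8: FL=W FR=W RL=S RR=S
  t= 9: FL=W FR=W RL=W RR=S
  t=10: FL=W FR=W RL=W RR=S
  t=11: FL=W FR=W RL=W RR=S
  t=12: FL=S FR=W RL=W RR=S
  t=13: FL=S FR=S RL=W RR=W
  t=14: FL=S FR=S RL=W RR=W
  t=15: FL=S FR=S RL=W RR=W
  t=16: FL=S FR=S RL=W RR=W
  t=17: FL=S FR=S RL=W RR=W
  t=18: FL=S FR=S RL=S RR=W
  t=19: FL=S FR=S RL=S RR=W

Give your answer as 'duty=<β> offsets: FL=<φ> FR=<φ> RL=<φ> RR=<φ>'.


duty β = stance ticks per leg = 11
FL: stance ticks = 11; W→S at t=12 → φ=8
FR: stance ticks = 11; W→S at t=13 → φ=7
RL: stance ticks = 11; W→S at t=18 → φ=2
RR: stance ticks = 11; W→S at t=2 → φ=18

duty=11 offsets: FL=8 FR=7 RL=2 RR=18


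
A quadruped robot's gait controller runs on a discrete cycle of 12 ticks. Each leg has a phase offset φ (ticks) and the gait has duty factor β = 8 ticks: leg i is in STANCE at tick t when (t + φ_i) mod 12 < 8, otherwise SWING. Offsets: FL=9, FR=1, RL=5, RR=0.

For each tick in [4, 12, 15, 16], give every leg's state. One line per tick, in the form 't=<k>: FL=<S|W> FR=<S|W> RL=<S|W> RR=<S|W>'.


t=4: phase=(1,5,9,4) vs β=8 → FL=S FR=S RL=W RR=S
t=12: phase=(9,1,5,0) vs β=8 → FL=W FR=S RL=S RR=S
t=15: phase=(0,4,8,3) vs β=8 → FL=S FR=S RL=W RR=S
t=16: phase=(1,5,9,4) vs β=8 → FL=S FR=S RL=W RR=S

t=4: FL=S FR=S RL=W RR=S
t=12: FL=W FR=S RL=S RR=S
t=15: FL=S FR=S RL=W RR=S
t=16: FL=S FR=S RL=W RR=S


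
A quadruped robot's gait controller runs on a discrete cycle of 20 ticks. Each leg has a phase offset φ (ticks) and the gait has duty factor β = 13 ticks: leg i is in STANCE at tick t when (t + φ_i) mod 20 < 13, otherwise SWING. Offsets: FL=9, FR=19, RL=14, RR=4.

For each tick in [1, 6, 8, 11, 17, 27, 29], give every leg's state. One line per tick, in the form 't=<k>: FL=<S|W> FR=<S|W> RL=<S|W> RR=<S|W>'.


t=1: FL=S FR=S RL=W RR=S
t=6: FL=W FR=S RL=S RR=S
t=8: FL=W FR=S RL=S RR=S
t=11: FL=S FR=S RL=S RR=W
t=17: FL=S FR=W RL=S RR=S
t=27: FL=W FR=S RL=S RR=S
t=29: FL=W FR=S RL=S RR=W

t=1: phase=(10,0,15,5) vs β=13 → FL=S FR=S RL=W RR=S
t=6: phase=(15,5,0,10) vs β=13 → FL=W FR=S RL=S RR=S
t=8: phase=(17,7,2,12) vs β=13 → FL=W FR=S RL=S RR=S
t=11: phase=(0,10,5,15) vs β=13 → FL=S FR=S RL=S RR=W
t=17: phase=(6,16,11,1) vs β=13 → FL=S FR=W RL=S RR=S
t=27: phase=(16,6,1,11) vs β=13 → FL=W FR=S RL=S RR=S
t=29: phase=(18,8,3,13) vs β=13 → FL=W FR=S RL=S RR=W


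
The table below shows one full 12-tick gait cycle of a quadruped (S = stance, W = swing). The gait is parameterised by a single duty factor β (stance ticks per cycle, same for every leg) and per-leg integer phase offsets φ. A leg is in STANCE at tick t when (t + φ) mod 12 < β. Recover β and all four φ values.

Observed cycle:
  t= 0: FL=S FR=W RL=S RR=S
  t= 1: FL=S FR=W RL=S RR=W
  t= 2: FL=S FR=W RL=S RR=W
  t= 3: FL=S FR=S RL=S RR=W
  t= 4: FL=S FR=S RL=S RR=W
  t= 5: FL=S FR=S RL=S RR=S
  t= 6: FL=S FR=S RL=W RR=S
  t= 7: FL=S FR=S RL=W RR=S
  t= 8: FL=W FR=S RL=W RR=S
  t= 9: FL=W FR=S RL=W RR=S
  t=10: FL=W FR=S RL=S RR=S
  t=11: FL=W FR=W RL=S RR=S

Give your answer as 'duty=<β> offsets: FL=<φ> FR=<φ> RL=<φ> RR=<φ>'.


duty β = stance ticks per leg = 8
FL: stance ticks = 8; W→S at t=0 → φ=0
FR: stance ticks = 8; W→S at t=3 → φ=9
RL: stance ticks = 8; W→S at t=10 → φ=2
RR: stance ticks = 8; W→S at t=5 → φ=7

duty=8 offsets: FL=0 FR=9 RL=2 RR=7


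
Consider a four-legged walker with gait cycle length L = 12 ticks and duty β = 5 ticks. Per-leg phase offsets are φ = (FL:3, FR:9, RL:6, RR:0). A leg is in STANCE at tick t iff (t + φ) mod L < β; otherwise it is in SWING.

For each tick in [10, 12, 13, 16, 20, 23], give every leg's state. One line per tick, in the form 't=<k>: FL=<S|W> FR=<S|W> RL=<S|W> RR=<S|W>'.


t=10: phase=(1,7,4,10) vs β=5 → FL=S FR=W RL=S RR=W
t=12: phase=(3,9,6,0) vs β=5 → FL=S FR=W RL=W RR=S
t=13: phase=(4,10,7,1) vs β=5 → FL=S FR=W RL=W RR=S
t=16: phase=(7,1,10,4) vs β=5 → FL=W FR=S RL=W RR=S
t=20: phase=(11,5,2,8) vs β=5 → FL=W FR=W RL=S RR=W
t=23: phase=(2,8,5,11) vs β=5 → FL=S FR=W RL=W RR=W

t=10: FL=S FR=W RL=S RR=W
t=12: FL=S FR=W RL=W RR=S
t=13: FL=S FR=W RL=W RR=S
t=16: FL=W FR=S RL=W RR=S
t=20: FL=W FR=W RL=S RR=W
t=23: FL=S FR=W RL=W RR=W


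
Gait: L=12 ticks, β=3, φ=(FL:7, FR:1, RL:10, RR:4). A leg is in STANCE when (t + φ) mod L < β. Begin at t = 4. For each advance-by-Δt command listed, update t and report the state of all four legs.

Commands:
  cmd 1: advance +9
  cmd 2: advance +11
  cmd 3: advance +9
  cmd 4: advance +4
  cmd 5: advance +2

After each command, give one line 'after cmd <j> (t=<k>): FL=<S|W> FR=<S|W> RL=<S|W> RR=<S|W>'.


start t=4: FL=W FR=W RL=S RR=W
cmd 1: advance +9 → t=13, phase=(8,2,11,5) → FL=W FR=S RL=W RR=W
cmd 2: advance +11 → t=24, phase=(7,1,10,4) → FL=W FR=S RL=W RR=W
cmd 3: advance +9 → t=33, phase=(4,10,7,1) → FL=W FR=W RL=W RR=S
cmd 4: advance +4 → t=37, phase=(8,2,11,5) → FL=W FR=S RL=W RR=W
cmd 5: advance +2 → t=39, phase=(10,4,1,7) → FL=W FR=W RL=S RR=W

after cmd 1 (t=13): FL=W FR=S RL=W RR=W
after cmd 2 (t=24): FL=W FR=S RL=W RR=W
after cmd 3 (t=33): FL=W FR=W RL=W RR=S
after cmd 4 (t=37): FL=W FR=S RL=W RR=W
after cmd 5 (t=39): FL=W FR=W RL=S RR=W


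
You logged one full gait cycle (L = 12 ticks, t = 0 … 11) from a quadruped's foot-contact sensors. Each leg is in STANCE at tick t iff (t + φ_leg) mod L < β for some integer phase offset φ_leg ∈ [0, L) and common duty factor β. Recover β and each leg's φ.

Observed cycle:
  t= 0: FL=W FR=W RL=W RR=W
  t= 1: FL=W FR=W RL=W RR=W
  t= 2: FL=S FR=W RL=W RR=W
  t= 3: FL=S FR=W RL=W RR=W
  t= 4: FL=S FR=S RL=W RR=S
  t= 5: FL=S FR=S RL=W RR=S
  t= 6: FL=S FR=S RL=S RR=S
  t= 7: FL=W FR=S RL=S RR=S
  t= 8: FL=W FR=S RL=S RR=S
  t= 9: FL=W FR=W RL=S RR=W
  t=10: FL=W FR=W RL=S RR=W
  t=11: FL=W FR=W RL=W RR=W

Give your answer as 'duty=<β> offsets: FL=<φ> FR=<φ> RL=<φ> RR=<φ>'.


duty β = stance ticks per leg = 5
FL: stance ticks = 5; W→S at t=2 → φ=10
FR: stance ticks = 5; W→S at t=4 → φ=8
RL: stance ticks = 5; W→S at t=6 → φ=6
RR: stance ticks = 5; W→S at t=4 → φ=8

duty=5 offsets: FL=10 FR=8 RL=6 RR=8


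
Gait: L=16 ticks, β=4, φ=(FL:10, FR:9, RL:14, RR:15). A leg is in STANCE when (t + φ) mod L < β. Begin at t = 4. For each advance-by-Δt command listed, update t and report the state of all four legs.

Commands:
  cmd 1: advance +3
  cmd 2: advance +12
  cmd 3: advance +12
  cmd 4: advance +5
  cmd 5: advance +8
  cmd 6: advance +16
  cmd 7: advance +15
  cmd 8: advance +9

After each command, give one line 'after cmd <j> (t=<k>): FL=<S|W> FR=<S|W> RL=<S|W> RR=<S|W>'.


start t=4: FL=W FR=W RL=S RR=S
cmd 1: advance +3 → t=7, phase=(1,0,5,6) → FL=S FR=S RL=W RR=W
cmd 2: advance +12 → t=19, phase=(13,12,1,2) → FL=W FR=W RL=S RR=S
cmd 3: advance +12 → t=31, phase=(9,8,13,14) → FL=W FR=W RL=W RR=W
cmd 4: advance +5 → t=36, phase=(14,13,2,3) → FL=W FR=W RL=S RR=S
cmd 5: advance +8 → t=44, phase=(6,5,10,11) → FL=W FR=W RL=W RR=W
cmd 6: advance +16 → t=60, phase=(6,5,10,11) → FL=W FR=W RL=W RR=W
cmd 7: advance +15 → t=75, phase=(5,4,9,10) → FL=W FR=W RL=W RR=W
cmd 8: advance +9 → t=84, phase=(14,13,2,3) → FL=W FR=W RL=S RR=S

after cmd 1 (t=7): FL=S FR=S RL=W RR=W
after cmd 2 (t=19): FL=W FR=W RL=S RR=S
after cmd 3 (t=31): FL=W FR=W RL=W RR=W
after cmd 4 (t=36): FL=W FR=W RL=S RR=S
after cmd 5 (t=44): FL=W FR=W RL=W RR=W
after cmd 6 (t=60): FL=W FR=W RL=W RR=W
after cmd 7 (t=75): FL=W FR=W RL=W RR=W
after cmd 8 (t=84): FL=W FR=W RL=S RR=S


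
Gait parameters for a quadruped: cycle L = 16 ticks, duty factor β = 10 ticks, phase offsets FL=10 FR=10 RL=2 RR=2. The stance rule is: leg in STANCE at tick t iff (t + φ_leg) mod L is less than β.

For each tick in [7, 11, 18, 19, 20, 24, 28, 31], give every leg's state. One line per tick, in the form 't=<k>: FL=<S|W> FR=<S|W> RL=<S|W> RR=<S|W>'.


t=7: phase=(1,1,9,9) vs β=10 → FL=S FR=S RL=S RR=S
t=11: phase=(5,5,13,13) vs β=10 → FL=S FR=S RL=W RR=W
t=18: phase=(12,12,4,4) vs β=10 → FL=W FR=W RL=S RR=S
t=19: phase=(13,13,5,5) vs β=10 → FL=W FR=W RL=S RR=S
t=20: phase=(14,14,6,6) vs β=10 → FL=W FR=W RL=S RR=S
t=24: phase=(2,2,10,10) vs β=10 → FL=S FR=S RL=W RR=W
t=28: phase=(6,6,14,14) vs β=10 → FL=S FR=S RL=W RR=W
t=31: phase=(9,9,1,1) vs β=10 → FL=S FR=S RL=S RR=S

t=7: FL=S FR=S RL=S RR=S
t=11: FL=S FR=S RL=W RR=W
t=18: FL=W FR=W RL=S RR=S
t=19: FL=W FR=W RL=S RR=S
t=20: FL=W FR=W RL=S RR=S
t=24: FL=S FR=S RL=W RR=W
t=28: FL=S FR=S RL=W RR=W
t=31: FL=S FR=S RL=S RR=S


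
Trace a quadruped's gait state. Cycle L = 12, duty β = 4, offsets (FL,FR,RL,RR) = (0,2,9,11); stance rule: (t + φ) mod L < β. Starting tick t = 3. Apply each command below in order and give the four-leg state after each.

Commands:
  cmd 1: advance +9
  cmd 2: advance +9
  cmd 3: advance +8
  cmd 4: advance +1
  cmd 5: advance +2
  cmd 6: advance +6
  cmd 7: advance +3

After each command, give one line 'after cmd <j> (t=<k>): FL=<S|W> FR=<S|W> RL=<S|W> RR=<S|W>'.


after cmd 1 (t=12): FL=S FR=S RL=W RR=W
after cmd 2 (t=21): FL=W FR=W RL=W RR=W
after cmd 3 (t=29): FL=W FR=W RL=S RR=W
after cmd 4 (t=30): FL=W FR=W RL=S RR=W
after cmd 5 (t=32): FL=W FR=W RL=W RR=W
after cmd 6 (t=38): FL=S FR=W RL=W RR=S
after cmd 7 (t=41): FL=W FR=W RL=S RR=W

start t=3: FL=S FR=W RL=S RR=S
cmd 1: advance +9 → t=12, phase=(0,2,9,11) → FL=S FR=S RL=W RR=W
cmd 2: advance +9 → t=21, phase=(9,11,6,8) → FL=W FR=W RL=W RR=W
cmd 3: advance +8 → t=29, phase=(5,7,2,4) → FL=W FR=W RL=S RR=W
cmd 4: advance +1 → t=30, phase=(6,8,3,5) → FL=W FR=W RL=S RR=W
cmd 5: advance +2 → t=32, phase=(8,10,5,7) → FL=W FR=W RL=W RR=W
cmd 6: advance +6 → t=38, phase=(2,4,11,1) → FL=S FR=W RL=W RR=S
cmd 7: advance +3 → t=41, phase=(5,7,2,4) → FL=W FR=W RL=S RR=W


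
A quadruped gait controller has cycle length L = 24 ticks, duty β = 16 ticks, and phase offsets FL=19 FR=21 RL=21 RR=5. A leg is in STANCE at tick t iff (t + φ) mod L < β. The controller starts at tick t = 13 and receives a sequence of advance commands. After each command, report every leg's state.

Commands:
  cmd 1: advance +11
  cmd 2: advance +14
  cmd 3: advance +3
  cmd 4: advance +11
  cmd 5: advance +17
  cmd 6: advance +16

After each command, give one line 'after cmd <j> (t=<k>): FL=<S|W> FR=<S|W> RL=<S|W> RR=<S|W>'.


start t=13: FL=S FR=S RL=S RR=W
cmd 1: advance +11 → t=24, phase=(19,21,21,5) → FL=W FR=W RL=W RR=S
cmd 2: advance +14 → t=38, phase=(9,11,11,19) → FL=S FR=S RL=S RR=W
cmd 3: advance +3 → t=41, phase=(12,14,14,22) → FL=S FR=S RL=S RR=W
cmd 4: advance +11 → t=52, phase=(23,1,1,9) → FL=W FR=S RL=S RR=S
cmd 5: advance +17 → t=69, phase=(16,18,18,2) → FL=W FR=W RL=W RR=S
cmd 6: advance +16 → t=85, phase=(8,10,10,18) → FL=S FR=S RL=S RR=W

after cmd 1 (t=24): FL=W FR=W RL=W RR=S
after cmd 2 (t=38): FL=S FR=S RL=S RR=W
after cmd 3 (t=41): FL=S FR=S RL=S RR=W
after cmd 4 (t=52): FL=W FR=S RL=S RR=S
after cmd 5 (t=69): FL=W FR=W RL=W RR=S
after cmd 6 (t=85): FL=S FR=S RL=S RR=W


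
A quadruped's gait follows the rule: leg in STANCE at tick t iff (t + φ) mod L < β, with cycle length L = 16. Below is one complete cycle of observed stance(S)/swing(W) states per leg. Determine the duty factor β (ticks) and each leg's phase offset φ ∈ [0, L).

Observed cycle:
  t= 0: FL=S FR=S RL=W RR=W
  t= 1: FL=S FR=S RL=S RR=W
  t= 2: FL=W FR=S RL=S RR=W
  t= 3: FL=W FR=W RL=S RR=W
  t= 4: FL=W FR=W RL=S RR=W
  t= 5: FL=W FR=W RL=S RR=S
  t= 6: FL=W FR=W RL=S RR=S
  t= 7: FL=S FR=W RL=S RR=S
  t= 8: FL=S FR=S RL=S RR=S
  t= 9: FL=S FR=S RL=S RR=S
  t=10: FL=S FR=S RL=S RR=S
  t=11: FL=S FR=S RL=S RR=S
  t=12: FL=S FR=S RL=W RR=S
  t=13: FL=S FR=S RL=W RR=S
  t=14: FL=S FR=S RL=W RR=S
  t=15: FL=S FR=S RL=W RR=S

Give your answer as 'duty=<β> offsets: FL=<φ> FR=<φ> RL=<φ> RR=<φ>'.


duty=11 offsets: FL=9 FR=8 RL=15 RR=11

duty β = stance ticks per leg = 11
FL: stance ticks = 11; W→S at t=7 → φ=9
FR: stance ticks = 11; W→S at t=8 → φ=8
RL: stance ticks = 11; W→S at t=1 → φ=15
RR: stance ticks = 11; W→S at t=5 → φ=11


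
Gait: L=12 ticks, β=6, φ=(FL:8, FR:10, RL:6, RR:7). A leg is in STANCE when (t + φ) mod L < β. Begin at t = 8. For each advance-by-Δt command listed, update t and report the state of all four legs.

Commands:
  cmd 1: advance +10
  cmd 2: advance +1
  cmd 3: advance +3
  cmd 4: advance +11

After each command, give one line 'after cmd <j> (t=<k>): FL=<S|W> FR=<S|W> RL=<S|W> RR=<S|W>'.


start t=8: FL=S FR=W RL=S RR=S
cmd 1: advance +10 → t=18, phase=(2,4,0,1) → FL=S FR=S RL=S RR=S
cmd 2: advance +1 → t=19, phase=(3,5,1,2) → FL=S FR=S RL=S RR=S
cmd 3: advance +3 → t=22, phase=(6,8,4,5) → FL=W FR=W RL=S RR=S
cmd 4: advance +11 → t=33, phase=(5,7,3,4) → FL=S FR=W RL=S RR=S

after cmd 1 (t=18): FL=S FR=S RL=S RR=S
after cmd 2 (t=19): FL=S FR=S RL=S RR=S
after cmd 3 (t=22): FL=W FR=W RL=S RR=S
after cmd 4 (t=33): FL=S FR=W RL=S RR=S


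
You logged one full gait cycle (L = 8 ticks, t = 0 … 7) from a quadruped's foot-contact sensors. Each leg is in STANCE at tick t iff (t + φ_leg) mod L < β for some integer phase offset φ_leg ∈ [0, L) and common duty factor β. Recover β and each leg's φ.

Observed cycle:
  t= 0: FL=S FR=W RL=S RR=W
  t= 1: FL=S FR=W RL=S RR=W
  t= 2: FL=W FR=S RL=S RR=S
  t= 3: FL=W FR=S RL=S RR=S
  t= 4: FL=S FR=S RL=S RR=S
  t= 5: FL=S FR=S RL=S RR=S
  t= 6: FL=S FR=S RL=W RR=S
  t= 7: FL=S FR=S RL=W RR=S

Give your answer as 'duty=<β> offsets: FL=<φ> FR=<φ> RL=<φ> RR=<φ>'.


duty=6 offsets: FL=4 FR=6 RL=0 RR=6

duty β = stance ticks per leg = 6
FL: stance ticks = 6; W→S at t=4 → φ=4
FR: stance ticks = 6; W→S at t=2 → φ=6
RL: stance ticks = 6; W→S at t=0 → φ=0
RR: stance ticks = 6; W→S at t=2 → φ=6


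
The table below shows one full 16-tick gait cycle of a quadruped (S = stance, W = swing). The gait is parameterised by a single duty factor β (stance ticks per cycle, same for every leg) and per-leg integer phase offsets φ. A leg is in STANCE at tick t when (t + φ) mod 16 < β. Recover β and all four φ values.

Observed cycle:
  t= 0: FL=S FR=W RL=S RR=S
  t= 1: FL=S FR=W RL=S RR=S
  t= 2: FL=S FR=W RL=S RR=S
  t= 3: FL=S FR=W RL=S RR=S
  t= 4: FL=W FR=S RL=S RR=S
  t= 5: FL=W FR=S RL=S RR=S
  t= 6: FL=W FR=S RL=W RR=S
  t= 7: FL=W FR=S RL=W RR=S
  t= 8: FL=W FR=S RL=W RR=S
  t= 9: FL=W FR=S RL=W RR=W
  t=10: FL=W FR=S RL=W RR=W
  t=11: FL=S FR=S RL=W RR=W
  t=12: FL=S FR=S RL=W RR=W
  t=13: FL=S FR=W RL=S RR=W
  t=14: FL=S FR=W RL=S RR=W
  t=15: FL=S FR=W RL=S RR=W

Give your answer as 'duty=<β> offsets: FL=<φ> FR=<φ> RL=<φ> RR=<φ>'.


duty=9 offsets: FL=5 FR=12 RL=3 RR=0

duty β = stance ticks per leg = 9
FL: stance ticks = 9; W→S at t=11 → φ=5
FR: stance ticks = 9; W→S at t=4 → φ=12
RL: stance ticks = 9; W→S at t=13 → φ=3
RR: stance ticks = 9; W→S at t=0 → φ=0


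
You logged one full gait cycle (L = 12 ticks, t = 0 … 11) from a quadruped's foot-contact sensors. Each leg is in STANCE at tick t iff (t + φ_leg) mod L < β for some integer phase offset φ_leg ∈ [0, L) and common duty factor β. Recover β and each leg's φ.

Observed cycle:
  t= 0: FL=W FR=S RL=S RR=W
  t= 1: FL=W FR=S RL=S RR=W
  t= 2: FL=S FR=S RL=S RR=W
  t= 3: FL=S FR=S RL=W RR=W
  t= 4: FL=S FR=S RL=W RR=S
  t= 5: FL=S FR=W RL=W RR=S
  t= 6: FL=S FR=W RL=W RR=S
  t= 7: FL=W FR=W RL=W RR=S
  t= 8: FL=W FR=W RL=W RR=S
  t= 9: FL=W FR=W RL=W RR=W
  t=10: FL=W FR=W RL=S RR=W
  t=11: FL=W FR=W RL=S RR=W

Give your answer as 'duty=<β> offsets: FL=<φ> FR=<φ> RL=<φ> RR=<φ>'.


duty β = stance ticks per leg = 5
FL: stance ticks = 5; W→S at t=2 → φ=10
FR: stance ticks = 5; W→S at t=0 → φ=0
RL: stance ticks = 5; W→S at t=10 → φ=2
RR: stance ticks = 5; W→S at t=4 → φ=8

duty=5 offsets: FL=10 FR=0 RL=2 RR=8


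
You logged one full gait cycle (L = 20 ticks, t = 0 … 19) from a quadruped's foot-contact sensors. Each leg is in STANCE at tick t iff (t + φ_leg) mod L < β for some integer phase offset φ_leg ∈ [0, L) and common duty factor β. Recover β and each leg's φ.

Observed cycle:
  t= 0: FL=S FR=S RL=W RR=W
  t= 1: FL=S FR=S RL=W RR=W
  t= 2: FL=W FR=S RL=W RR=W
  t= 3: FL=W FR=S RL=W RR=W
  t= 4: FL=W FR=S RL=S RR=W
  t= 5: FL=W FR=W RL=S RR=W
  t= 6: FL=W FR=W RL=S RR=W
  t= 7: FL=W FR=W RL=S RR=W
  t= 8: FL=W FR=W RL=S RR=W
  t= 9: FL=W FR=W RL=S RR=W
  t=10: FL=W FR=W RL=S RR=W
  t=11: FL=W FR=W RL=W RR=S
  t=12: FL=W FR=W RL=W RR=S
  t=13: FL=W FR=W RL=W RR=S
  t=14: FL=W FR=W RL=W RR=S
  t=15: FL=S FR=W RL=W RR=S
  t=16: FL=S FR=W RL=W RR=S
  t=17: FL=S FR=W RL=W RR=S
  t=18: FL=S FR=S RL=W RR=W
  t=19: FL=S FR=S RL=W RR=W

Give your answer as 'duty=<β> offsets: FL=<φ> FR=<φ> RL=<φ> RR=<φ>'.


duty β = stance ticks per leg = 7
FL: stance ticks = 7; W→S at t=15 → φ=5
FR: stance ticks = 7; W→S at t=18 → φ=2
RL: stance ticks = 7; W→S at t=4 → φ=16
RR: stance ticks = 7; W→S at t=11 → φ=9

duty=7 offsets: FL=5 FR=2 RL=16 RR=9


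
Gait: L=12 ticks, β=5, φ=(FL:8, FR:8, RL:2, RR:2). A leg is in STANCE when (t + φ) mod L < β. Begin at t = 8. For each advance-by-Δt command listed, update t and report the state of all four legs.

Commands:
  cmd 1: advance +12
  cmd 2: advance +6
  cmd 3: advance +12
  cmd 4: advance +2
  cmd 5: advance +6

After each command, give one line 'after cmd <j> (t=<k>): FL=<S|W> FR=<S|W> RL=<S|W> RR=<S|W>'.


after cmd 1 (t=20): FL=S FR=S RL=W RR=W
after cmd 2 (t=26): FL=W FR=W RL=S RR=S
after cmd 3 (t=38): FL=W FR=W RL=S RR=S
after cmd 4 (t=40): FL=S FR=S RL=W RR=W
after cmd 5 (t=46): FL=W FR=W RL=S RR=S

start t=8: FL=S FR=S RL=W RR=W
cmd 1: advance +12 → t=20, phase=(4,4,10,10) → FL=S FR=S RL=W RR=W
cmd 2: advance +6 → t=26, phase=(10,10,4,4) → FL=W FR=W RL=S RR=S
cmd 3: advance +12 → t=38, phase=(10,10,4,4) → FL=W FR=W RL=S RR=S
cmd 4: advance +2 → t=40, phase=(0,0,6,6) → FL=S FR=S RL=W RR=W
cmd 5: advance +6 → t=46, phase=(6,6,0,0) → FL=W FR=W RL=S RR=S


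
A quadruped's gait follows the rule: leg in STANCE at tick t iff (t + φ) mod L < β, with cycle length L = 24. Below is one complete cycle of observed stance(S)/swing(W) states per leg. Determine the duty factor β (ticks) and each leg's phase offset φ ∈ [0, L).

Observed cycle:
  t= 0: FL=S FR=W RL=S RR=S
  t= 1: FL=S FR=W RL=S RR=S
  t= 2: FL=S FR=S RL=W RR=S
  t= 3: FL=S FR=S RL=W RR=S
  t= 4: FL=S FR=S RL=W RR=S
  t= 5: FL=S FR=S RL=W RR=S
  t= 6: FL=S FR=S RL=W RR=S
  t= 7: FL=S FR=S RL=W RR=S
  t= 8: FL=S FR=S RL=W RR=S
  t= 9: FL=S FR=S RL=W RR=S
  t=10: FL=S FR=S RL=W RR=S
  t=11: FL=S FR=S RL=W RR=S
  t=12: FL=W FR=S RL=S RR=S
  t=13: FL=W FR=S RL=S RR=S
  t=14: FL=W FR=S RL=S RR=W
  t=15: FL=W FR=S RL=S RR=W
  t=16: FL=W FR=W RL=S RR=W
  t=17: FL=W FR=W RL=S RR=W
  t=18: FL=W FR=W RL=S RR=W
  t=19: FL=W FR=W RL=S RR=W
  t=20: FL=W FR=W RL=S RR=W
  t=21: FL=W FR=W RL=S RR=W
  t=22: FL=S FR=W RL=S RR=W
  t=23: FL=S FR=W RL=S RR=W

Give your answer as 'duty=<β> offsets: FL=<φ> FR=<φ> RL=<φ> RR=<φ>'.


duty β = stance ticks per leg = 14
FL: stance ticks = 14; W→S at t=22 → φ=2
FR: stance ticks = 14; W→S at t=2 → φ=22
RL: stance ticks = 14; W→S at t=12 → φ=12
RR: stance ticks = 14; W→S at t=0 → φ=0

duty=14 offsets: FL=2 FR=22 RL=12 RR=0


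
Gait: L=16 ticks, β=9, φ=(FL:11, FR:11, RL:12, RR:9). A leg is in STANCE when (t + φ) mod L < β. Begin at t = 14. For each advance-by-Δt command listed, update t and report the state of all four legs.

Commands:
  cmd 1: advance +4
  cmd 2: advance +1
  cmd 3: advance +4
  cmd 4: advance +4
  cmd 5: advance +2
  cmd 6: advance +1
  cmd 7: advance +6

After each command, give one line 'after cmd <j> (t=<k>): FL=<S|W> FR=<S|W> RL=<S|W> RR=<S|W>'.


start t=14: FL=W FR=W RL=W RR=S
cmd 1: advance +4 → t=18, phase=(13,13,14,11) → FL=W FR=W RL=W RR=W
cmd 2: advance +1 → t=19, phase=(14,14,15,12) → FL=W FR=W RL=W RR=W
cmd 3: advance +4 → t=23, phase=(2,2,3,0) → FL=S FR=S RL=S RR=S
cmd 4: advance +4 → t=27, phase=(6,6,7,4) → FL=S FR=S RL=S RR=S
cmd 5: advance +2 → t=29, phase=(8,8,9,6) → FL=S FR=S RL=W RR=S
cmd 6: advance +1 → t=30, phase=(9,9,10,7) → FL=W FR=W RL=W RR=S
cmd 7: advance +6 → t=36, phase=(15,15,0,13) → FL=W FR=W RL=S RR=W

after cmd 1 (t=18): FL=W FR=W RL=W RR=W
after cmd 2 (t=19): FL=W FR=W RL=W RR=W
after cmd 3 (t=23): FL=S FR=S RL=S RR=S
after cmd 4 (t=27): FL=S FR=S RL=S RR=S
after cmd 5 (t=29): FL=S FR=S RL=W RR=S
after cmd 6 (t=30): FL=W FR=W RL=W RR=S
after cmd 7 (t=36): FL=W FR=W RL=S RR=W


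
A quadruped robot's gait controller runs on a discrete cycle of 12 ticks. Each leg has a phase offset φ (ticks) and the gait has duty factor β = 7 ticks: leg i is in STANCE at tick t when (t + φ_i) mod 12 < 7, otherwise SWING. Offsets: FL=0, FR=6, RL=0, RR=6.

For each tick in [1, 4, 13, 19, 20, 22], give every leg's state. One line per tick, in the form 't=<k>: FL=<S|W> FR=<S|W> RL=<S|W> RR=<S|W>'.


t=1: phase=(1,7,1,7) vs β=7 → FL=S FR=W RL=S RR=W
t=4: phase=(4,10,4,10) vs β=7 → FL=S FR=W RL=S RR=W
t=13: phase=(1,7,1,7) vs β=7 → FL=S FR=W RL=S RR=W
t=19: phase=(7,1,7,1) vs β=7 → FL=W FR=S RL=W RR=S
t=20: phase=(8,2,8,2) vs β=7 → FL=W FR=S RL=W RR=S
t=22: phase=(10,4,10,4) vs β=7 → FL=W FR=S RL=W RR=S

t=1: FL=S FR=W RL=S RR=W
t=4: FL=S FR=W RL=S RR=W
t=13: FL=S FR=W RL=S RR=W
t=19: FL=W FR=S RL=W RR=S
t=20: FL=W FR=S RL=W RR=S
t=22: FL=W FR=S RL=W RR=S


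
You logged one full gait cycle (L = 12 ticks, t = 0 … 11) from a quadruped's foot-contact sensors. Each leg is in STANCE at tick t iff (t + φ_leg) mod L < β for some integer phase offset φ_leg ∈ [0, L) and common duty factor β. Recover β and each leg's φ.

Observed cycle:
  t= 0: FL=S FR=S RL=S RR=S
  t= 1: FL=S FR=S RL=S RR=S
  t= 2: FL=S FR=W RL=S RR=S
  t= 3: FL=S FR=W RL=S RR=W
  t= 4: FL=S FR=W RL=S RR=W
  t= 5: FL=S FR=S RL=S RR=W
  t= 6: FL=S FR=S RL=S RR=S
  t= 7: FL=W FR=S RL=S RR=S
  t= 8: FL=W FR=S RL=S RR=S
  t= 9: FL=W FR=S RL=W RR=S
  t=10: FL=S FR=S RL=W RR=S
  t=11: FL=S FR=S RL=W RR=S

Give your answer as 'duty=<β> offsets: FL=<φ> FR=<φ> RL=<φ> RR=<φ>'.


duty=9 offsets: FL=2 FR=7 RL=0 RR=6

duty β = stance ticks per leg = 9
FL: stance ticks = 9; W→S at t=10 → φ=2
FR: stance ticks = 9; W→S at t=5 → φ=7
RL: stance ticks = 9; W→S at t=0 → φ=0
RR: stance ticks = 9; W→S at t=6 → φ=6


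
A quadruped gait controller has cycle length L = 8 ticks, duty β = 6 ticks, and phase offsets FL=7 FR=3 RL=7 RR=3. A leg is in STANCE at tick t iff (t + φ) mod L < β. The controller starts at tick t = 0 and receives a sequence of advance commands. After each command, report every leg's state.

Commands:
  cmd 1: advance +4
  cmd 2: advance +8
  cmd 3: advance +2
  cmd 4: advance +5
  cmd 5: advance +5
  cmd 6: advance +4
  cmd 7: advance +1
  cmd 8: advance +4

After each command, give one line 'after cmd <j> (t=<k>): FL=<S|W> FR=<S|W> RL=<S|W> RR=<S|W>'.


after cmd 1 (t=4): FL=S FR=W RL=S RR=W
after cmd 2 (t=12): FL=S FR=W RL=S RR=W
after cmd 3 (t=14): FL=S FR=S RL=S RR=S
after cmd 4 (t=19): FL=S FR=W RL=S RR=W
after cmd 5 (t=24): FL=W FR=S RL=W RR=S
after cmd 6 (t=28): FL=S FR=W RL=S RR=W
after cmd 7 (t=29): FL=S FR=S RL=S RR=S
after cmd 8 (t=33): FL=S FR=S RL=S RR=S

start t=0: FL=W FR=S RL=W RR=S
cmd 1: advance +4 → t=4, phase=(3,7,3,7) → FL=S FR=W RL=S RR=W
cmd 2: advance +8 → t=12, phase=(3,7,3,7) → FL=S FR=W RL=S RR=W
cmd 3: advance +2 → t=14, phase=(5,1,5,1) → FL=S FR=S RL=S RR=S
cmd 4: advance +5 → t=19, phase=(2,6,2,6) → FL=S FR=W RL=S RR=W
cmd 5: advance +5 → t=24, phase=(7,3,7,3) → FL=W FR=S RL=W RR=S
cmd 6: advance +4 → t=28, phase=(3,7,3,7) → FL=S FR=W RL=S RR=W
cmd 7: advance +1 → t=29, phase=(4,0,4,0) → FL=S FR=S RL=S RR=S
cmd 8: advance +4 → t=33, phase=(0,4,0,4) → FL=S FR=S RL=S RR=S
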